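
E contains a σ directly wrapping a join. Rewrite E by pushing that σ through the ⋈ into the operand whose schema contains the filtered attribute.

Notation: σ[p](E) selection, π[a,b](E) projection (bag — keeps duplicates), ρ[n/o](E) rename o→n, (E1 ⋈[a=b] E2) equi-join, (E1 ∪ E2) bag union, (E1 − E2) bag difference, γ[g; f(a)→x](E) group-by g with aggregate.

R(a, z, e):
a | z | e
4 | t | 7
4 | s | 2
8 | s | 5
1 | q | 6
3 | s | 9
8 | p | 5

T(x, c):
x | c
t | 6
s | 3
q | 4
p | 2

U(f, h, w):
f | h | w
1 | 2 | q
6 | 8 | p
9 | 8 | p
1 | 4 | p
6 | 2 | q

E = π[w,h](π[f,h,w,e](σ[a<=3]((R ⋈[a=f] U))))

σ filters on a, owned by the left side.
E' = π[w,h](π[f,h,w,e]((σ[a<=3](R) ⋈[a=f] U)))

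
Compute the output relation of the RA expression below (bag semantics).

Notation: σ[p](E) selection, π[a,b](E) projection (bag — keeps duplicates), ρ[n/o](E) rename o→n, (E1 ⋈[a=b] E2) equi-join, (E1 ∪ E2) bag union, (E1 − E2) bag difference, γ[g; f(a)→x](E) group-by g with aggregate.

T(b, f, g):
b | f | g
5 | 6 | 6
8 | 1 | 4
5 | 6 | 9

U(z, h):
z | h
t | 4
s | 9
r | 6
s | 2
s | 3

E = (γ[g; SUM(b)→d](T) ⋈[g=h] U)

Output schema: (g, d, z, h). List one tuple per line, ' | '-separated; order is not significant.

Stepwise |·|:
  T → 3
  γ[g; SUM(b)→d](T) → 3
  U → 5
  (γ[g; SUM(b)→d](T) ⋈[g=h] U) → 3

== RESULT ==
g | d | z | h
4 | 8 | t | 4
6 | 5 | r | 6
9 | 5 | s | 9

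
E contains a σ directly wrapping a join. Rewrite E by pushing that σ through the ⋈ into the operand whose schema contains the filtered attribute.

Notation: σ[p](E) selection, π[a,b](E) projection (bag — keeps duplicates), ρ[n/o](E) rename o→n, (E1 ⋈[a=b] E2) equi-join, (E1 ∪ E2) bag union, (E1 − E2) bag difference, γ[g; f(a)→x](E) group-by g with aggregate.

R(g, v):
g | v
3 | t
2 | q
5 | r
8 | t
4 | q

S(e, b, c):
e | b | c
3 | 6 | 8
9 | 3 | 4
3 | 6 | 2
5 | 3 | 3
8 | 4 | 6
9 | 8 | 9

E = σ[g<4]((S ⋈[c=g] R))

σ filters on g, owned by the right side.
E' = (S ⋈[c=g] σ[g<4](R))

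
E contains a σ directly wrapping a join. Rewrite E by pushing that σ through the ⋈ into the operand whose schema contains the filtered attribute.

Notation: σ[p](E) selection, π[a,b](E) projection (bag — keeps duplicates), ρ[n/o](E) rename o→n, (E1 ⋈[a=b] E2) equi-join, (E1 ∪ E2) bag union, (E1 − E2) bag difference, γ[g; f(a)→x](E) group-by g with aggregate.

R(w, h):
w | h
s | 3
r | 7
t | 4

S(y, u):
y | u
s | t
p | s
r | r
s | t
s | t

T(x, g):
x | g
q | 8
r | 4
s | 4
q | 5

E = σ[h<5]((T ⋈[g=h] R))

σ filters on h, owned by the right side.
E' = (T ⋈[g=h] σ[h<5](R))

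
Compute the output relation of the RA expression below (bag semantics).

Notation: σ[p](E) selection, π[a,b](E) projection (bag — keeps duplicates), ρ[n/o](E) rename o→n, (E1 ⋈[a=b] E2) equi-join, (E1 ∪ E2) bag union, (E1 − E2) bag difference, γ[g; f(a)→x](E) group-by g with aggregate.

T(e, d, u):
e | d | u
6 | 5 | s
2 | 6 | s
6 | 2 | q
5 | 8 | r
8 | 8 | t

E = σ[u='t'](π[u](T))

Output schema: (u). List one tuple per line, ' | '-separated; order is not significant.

Row counts bottom-up:
  T → 5
  π[u](T) → 5
  σ[u='t'](π[u](T)) → 1

== RESULT ==
u
t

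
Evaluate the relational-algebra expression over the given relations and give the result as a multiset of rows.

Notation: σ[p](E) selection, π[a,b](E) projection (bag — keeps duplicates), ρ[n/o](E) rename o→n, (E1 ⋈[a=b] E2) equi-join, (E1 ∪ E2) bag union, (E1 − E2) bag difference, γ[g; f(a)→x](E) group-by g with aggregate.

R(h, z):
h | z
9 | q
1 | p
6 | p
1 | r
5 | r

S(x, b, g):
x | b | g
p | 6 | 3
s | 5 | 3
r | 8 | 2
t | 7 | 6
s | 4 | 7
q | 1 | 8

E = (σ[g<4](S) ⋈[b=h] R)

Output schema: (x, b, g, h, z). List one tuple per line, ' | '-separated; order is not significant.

Row counts bottom-up:
  S → 6
  σ[g<4](S) → 3
  R → 5
  (σ[g<4](S) ⋈[b=h] R) → 2

== RESULT ==
x | b | g | h | z
p | 6 | 3 | 6 | p
s | 5 | 3 | 5 | r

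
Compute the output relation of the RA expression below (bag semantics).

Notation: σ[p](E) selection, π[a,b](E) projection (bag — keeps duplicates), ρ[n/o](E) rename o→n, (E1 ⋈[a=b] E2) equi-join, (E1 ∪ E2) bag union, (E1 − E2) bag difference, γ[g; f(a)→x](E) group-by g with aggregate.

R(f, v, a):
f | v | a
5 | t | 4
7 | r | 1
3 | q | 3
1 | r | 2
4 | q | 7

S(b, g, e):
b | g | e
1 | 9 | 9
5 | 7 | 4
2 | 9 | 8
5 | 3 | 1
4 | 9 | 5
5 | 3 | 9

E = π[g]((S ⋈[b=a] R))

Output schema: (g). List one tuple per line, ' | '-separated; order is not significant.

Row counts bottom-up:
  S → 6
  R → 5
  (S ⋈[b=a] R) → 3
  π[g]((S ⋈[b=a] R)) → 3

== RESULT ==
g
9
9
9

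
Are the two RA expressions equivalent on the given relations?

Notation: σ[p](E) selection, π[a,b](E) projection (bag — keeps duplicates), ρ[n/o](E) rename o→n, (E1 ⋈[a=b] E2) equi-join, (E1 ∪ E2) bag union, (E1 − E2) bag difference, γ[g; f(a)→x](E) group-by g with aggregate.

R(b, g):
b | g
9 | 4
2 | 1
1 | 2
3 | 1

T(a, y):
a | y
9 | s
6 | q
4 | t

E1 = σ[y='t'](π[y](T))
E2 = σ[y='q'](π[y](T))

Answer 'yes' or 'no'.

E1 subexpression sizes:
  T → 3
  π[y](T) → 3
  σ[y='t'](π[y](T)) → 1
E2 subexpression sizes:
  T → 3
  π[y](T) → 3
  σ[y='q'](π[y](T)) → 1

E1 result:
y
t
E2 result:
y
q
Witness: ('t',) appears 1× in E1 but 0× in E2.

no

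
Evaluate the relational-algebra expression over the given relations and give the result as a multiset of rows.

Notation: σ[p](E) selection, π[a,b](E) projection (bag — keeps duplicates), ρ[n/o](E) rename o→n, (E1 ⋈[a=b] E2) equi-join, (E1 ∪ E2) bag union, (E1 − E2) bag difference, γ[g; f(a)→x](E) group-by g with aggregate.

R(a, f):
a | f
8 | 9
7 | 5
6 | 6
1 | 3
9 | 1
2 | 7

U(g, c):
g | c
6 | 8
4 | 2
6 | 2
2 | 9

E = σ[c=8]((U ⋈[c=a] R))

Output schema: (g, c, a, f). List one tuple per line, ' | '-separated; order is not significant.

Subexpression sizes:
  U → 4
  R → 6
  (U ⋈[c=a] R) → 4
  σ[c=8]((U ⋈[c=a] R)) → 1

== RESULT ==
g | c | a | f
6 | 8 | 8 | 9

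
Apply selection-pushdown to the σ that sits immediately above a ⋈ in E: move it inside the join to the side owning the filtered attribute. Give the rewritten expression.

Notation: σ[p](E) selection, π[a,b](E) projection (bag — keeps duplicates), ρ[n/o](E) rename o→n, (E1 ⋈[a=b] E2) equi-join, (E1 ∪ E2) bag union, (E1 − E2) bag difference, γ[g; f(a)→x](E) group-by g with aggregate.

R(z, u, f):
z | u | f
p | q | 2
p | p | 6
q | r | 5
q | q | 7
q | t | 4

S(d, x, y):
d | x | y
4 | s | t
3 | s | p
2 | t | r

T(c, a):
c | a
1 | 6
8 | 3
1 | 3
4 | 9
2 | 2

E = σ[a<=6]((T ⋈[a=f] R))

σ filters on a, owned by the left side.
E' = (σ[a<=6](T) ⋈[a=f] R)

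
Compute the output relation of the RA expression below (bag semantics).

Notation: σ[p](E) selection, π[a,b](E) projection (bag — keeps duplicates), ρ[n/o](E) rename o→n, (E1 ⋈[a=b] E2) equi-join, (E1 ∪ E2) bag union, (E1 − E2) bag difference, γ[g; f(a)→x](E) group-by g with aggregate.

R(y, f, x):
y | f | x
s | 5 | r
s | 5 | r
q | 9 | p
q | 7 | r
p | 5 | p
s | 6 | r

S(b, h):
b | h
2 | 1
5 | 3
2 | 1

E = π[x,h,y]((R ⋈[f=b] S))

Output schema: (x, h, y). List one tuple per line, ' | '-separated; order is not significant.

Row counts bottom-up:
  R → 6
  S → 3
  (R ⋈[f=b] S) → 3
  π[x,h,y]((R ⋈[f=b] S)) → 3

== RESULT ==
x | h | y
p | 3 | p
r | 3 | s
r | 3 | s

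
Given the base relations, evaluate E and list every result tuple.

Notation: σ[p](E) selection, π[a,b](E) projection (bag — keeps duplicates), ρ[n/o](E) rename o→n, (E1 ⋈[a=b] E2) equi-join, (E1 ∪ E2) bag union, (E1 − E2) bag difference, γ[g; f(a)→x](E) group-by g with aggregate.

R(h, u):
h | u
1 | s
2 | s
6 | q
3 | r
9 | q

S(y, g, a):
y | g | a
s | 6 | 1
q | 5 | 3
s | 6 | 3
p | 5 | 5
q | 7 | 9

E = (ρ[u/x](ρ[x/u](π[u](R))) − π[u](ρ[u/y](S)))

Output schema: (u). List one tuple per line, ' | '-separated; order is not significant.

Per-node cardinality:
  R → 5
  π[u](R) → 5
  ρ[x/u](π[u](R)) → 5
  ρ[u/x](ρ[x/u](π[u](R))) → 5
  S → 5
  ρ[u/y](S) → 5
  π[u](ρ[u/y](S)) → 5
  (ρ[u/x](ρ[x/u](π[u](R))) − π[u](ρ[u/y](S))) → 1

== RESULT ==
u
r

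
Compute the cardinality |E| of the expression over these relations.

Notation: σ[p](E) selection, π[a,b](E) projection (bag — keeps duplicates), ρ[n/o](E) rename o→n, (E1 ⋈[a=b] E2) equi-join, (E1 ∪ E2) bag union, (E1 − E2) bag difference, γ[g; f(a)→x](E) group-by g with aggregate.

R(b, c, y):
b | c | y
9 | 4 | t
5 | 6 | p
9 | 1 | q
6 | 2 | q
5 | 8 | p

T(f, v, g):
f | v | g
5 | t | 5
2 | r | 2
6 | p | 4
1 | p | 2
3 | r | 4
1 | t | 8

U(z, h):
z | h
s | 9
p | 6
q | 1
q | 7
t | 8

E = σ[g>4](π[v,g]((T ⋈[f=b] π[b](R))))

Row counts bottom-up:
  T → 6
  R → 5
  π[b](R) → 5
  (T ⋈[f=b] π[b](R)) → 3
  π[v,g]((T ⋈[f=b] π[b](R))) → 3
  σ[g>4](π[v,g]((T ⋈[f=b] π[b](R)))) → 2

|E| = 2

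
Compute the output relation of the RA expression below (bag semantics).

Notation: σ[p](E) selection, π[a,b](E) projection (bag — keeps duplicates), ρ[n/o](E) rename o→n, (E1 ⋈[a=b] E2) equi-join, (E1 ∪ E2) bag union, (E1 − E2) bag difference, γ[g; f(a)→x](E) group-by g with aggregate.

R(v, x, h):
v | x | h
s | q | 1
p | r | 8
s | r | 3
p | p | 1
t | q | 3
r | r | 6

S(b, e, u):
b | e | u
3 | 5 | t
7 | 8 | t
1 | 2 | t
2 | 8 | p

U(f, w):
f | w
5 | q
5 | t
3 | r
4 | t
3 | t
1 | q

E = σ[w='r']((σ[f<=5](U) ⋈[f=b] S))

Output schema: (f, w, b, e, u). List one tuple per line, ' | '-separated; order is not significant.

Per-node cardinality:
  U → 6
  σ[f<=5](U) → 6
  S → 4
  (σ[f<=5](U) ⋈[f=b] S) → 3
  σ[w='r']((σ[f<=5](U) ⋈[f=b] S)) → 1

== RESULT ==
f | w | b | e | u
3 | r | 3 | 5 | t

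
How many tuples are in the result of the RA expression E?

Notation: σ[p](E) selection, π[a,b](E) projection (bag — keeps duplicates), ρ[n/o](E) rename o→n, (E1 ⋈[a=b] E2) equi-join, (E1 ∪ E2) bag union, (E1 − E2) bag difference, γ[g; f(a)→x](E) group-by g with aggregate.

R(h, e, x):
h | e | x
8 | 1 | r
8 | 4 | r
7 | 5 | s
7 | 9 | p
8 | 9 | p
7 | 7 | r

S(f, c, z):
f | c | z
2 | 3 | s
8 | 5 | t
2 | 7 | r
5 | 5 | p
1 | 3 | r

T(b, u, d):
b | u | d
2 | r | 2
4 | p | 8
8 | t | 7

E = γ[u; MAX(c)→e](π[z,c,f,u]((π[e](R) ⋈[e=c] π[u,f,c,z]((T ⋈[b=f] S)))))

Per-node cardinality:
  R → 6
  π[e](R) → 6
  T → 3
  S → 5
  (T ⋈[b=f] S) → 3
  π[u,f,c,z]((T ⋈[b=f] S)) → 3
  (π[e](R) ⋈[e=c] π[u,f,c,z]((T ⋈[b=f] S))) → 2
  π[z,c,f,u]((π[e](R) ⋈[e=c] π[u,f,c,z]((T ⋈[b=f] S)))) → 2
  γ[u; MAX(c)→e](π[z,c,f,u]((π[e](R) ⋈[e=c] π[u,f,c,z]((T ⋈[b=f] S))))) → 2

|E| = 2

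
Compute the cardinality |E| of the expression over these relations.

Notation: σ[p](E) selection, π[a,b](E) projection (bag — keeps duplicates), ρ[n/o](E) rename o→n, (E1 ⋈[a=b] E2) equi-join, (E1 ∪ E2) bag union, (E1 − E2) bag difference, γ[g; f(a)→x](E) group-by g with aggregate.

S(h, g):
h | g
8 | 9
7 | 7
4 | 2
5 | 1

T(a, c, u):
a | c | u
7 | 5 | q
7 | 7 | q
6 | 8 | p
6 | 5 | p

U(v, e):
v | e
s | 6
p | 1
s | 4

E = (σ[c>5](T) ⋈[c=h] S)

Stepwise |·|:
  T → 4
  σ[c>5](T) → 2
  S → 4
  (σ[c>5](T) ⋈[c=h] S) → 2

|E| = 2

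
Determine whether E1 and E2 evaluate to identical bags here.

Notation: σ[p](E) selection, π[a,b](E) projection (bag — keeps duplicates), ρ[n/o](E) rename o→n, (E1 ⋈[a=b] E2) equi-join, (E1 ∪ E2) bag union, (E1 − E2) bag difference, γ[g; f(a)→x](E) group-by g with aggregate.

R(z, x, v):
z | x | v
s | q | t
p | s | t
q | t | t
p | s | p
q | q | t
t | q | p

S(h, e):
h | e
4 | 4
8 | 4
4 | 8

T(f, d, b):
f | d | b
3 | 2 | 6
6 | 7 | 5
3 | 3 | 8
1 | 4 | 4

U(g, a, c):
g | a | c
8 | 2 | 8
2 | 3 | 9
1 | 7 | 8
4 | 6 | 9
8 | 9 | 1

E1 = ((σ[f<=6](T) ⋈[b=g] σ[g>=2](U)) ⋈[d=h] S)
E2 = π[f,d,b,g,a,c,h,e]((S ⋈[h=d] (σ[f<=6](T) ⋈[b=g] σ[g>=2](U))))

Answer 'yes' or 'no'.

E1 per-node cardinality:
  T → 4
  σ[f<=6](T) → 4
  U → 5
  σ[g>=2](U) → 4
  (σ[f<=6](T) ⋈[b=g] σ[g>=2](U)) → 3
  S → 3
  ((σ[f<=6](T) ⋈[b=g] σ[g>=2](U)) ⋈[d=h] S) → 2
E2 per-node cardinality:
  S → 3
  T → 4
  σ[f<=6](T) → 4
  U → 5
  σ[g>=2](U) → 4
  (σ[f<=6](T) ⋈[b=g] σ[g>=2](U)) → 3
  (S ⋈[h=d] (σ[f<=6](T) ⋈[b=g] σ[g>=2](U))) → 2
  π[f,d,b,g,a,c,h,e]((S ⋈[h=d] (σ[f<=6](T) ⋈[b=g] σ[g>=2](U)))) → 2

E1 and E2 produce the same multiset:
f | d | b | g | a | c | h | e
1 | 4 | 4 | 4 | 6 | 9 | 4 | 4
1 | 4 | 4 | 4 | 6 | 9 | 4 | 8

yes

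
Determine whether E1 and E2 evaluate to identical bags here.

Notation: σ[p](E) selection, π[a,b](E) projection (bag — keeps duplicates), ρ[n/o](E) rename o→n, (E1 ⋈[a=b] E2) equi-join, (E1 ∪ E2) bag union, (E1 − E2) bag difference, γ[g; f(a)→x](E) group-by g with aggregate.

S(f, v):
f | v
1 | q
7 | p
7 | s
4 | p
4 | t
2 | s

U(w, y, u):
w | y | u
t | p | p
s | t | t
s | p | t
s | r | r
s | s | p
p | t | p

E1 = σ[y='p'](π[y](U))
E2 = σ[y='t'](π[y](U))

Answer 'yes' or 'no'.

E1 per-node cardinality:
  U → 6
  π[y](U) → 6
  σ[y='p'](π[y](U)) → 2
E2 per-node cardinality:
  U → 6
  π[y](U) → 6
  σ[y='t'](π[y](U)) → 2

E1 result:
y
p
p
E2 result:
y
t
t
Witness: ('p',) appears 2× in E1 but 0× in E2.

no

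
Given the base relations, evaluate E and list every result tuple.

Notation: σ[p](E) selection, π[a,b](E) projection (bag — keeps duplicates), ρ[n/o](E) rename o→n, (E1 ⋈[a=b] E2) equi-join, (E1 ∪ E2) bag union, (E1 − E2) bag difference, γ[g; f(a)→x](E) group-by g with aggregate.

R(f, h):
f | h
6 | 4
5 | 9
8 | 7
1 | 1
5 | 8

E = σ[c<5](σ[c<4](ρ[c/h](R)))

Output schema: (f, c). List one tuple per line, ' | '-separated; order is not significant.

Per-node cardinality:
  R → 5
  ρ[c/h](R) → 5
  σ[c<4](ρ[c/h](R)) → 1
  σ[c<5](σ[c<4](ρ[c/h](R))) → 1

== RESULT ==
f | c
1 | 1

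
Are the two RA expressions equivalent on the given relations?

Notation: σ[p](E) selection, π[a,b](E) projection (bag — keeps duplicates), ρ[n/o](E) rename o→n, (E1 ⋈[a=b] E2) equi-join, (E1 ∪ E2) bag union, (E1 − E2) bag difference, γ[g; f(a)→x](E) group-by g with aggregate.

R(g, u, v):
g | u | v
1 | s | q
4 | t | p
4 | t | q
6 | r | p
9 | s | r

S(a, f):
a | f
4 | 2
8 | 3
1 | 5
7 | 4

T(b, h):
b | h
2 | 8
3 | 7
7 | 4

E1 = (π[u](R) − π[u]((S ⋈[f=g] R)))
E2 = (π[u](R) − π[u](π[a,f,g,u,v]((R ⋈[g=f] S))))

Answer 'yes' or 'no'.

E1 subexpression sizes:
  R → 5
  π[u](R) → 5
  S → 4
  R → 5
  (S ⋈[f=g] R) → 2
  π[u]((S ⋈[f=g] R)) → 2
  (π[u](R) − π[u]((S ⋈[f=g] R))) → 3
E2 subexpression sizes:
  R → 5
  π[u](R) → 5
  R → 5
  S → 4
  (R ⋈[g=f] S) → 2
  π[a,f,g,u,v]((R ⋈[g=f] S)) → 2
  π[u](π[a,f,g,u,v]((R ⋈[g=f] S))) → 2
  (π[u](R) − π[u](π[a,f,g,u,v]((R ⋈[g=f] S)))) → 3

E1 and E2 produce the same multiset:
u
r
s
s

yes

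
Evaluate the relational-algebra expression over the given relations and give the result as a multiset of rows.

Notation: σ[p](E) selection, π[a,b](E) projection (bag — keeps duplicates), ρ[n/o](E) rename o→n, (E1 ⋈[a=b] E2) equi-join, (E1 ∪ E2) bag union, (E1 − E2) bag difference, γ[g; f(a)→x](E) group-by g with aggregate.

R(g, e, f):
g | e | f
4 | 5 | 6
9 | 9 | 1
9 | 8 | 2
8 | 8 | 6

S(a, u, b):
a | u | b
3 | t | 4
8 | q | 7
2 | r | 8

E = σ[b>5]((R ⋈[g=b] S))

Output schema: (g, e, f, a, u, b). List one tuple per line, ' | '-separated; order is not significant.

Row counts bottom-up:
  R → 4
  S → 3
  (R ⋈[g=b] S) → 2
  σ[b>5]((R ⋈[g=b] S)) → 1

== RESULT ==
g | e | f | a | u | b
8 | 8 | 6 | 2 | r | 8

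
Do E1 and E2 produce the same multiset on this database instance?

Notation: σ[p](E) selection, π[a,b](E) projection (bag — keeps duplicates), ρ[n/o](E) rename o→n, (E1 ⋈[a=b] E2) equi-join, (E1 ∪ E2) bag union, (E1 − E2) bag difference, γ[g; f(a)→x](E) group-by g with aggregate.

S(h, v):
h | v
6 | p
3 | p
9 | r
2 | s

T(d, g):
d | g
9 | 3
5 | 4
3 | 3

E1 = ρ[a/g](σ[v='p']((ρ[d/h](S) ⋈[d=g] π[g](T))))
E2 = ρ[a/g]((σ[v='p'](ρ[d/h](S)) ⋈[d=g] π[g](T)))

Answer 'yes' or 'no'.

E1 per-node cardinality:
  S → 4
  ρ[d/h](S) → 4
  T → 3
  π[g](T) → 3
  (ρ[d/h](S) ⋈[d=g] π[g](T)) → 2
  σ[v='p']((ρ[d/h](S) ⋈[d=g] π[g](T))) → 2
  ρ[a/g](σ[v='p']((ρ[d/h](S) ⋈[d=g] π[g](T)))) → 2
E2 per-node cardinality:
  S → 4
  ρ[d/h](S) → 4
  σ[v='p'](ρ[d/h](S)) → 2
  T → 3
  π[g](T) → 3
  (σ[v='p'](ρ[d/h](S)) ⋈[d=g] π[g](T)) → 2
  ρ[a/g]((σ[v='p'](ρ[d/h](S)) ⋈[d=g] π[g](T))) → 2

E1 and E2 produce the same multiset:
d | v | a
3 | p | 3
3 | p | 3

yes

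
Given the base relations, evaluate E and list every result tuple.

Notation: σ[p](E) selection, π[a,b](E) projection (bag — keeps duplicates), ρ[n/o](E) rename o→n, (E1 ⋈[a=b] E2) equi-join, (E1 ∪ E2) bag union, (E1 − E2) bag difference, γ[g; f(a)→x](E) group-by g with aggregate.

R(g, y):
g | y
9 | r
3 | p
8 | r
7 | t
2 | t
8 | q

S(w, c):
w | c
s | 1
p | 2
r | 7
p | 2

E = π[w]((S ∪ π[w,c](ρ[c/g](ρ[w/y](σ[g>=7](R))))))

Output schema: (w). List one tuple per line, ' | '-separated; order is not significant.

Row counts bottom-up:
  S → 4
  R → 6
  σ[g>=7](R) → 4
  ρ[w/y](σ[g>=7](R)) → 4
  ρ[c/g](ρ[w/y](σ[g>=7](R))) → 4
  π[w,c](ρ[c/g](ρ[w/y](σ[g>=7](R)))) → 4
  (S ∪ π[w,c](ρ[c/g](ρ[w/y](σ[g>=7](R))))) → 8
  π[w]((S ∪ π[w,c](ρ[c/g](ρ[w/y](σ[g>=7](R)))))) → 8

== RESULT ==
w
p
p
q
r
r
r
s
t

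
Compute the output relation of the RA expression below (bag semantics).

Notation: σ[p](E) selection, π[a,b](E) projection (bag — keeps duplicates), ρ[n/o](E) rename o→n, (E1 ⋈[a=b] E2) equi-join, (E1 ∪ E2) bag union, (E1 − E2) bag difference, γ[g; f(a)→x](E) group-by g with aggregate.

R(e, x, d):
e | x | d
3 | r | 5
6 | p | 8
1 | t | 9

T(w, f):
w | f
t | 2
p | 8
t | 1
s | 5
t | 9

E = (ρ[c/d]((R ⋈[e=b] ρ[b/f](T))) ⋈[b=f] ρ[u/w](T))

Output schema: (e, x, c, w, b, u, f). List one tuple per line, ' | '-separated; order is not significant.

Stepwise |·|:
  R → 3
  T → 5
  ρ[b/f](T) → 5
  (R ⋈[e=b] ρ[b/f](T)) → 1
  ρ[c/d]((R ⋈[e=b] ρ[b/f](T))) → 1
  T → 5
  ρ[u/w](T) → 5
  (ρ[c/d]((R ⋈[e=b] ρ[b/f](T))) ⋈[b=f] ρ[u/w](T)) → 1

== RESULT ==
e | x | c | w | b | u | f
1 | t | 9 | t | 1 | t | 1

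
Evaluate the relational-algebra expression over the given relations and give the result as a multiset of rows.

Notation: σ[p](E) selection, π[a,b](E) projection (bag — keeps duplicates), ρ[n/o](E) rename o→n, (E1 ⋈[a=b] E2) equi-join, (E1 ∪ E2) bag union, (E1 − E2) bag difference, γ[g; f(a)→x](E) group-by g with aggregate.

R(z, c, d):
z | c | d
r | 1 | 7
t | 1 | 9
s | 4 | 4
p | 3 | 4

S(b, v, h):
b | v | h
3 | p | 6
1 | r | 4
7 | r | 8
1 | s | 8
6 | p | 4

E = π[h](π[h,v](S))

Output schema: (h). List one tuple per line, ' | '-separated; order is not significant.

Per-node cardinality:
  S → 5
  π[h,v](S) → 5
  π[h](π[h,v](S)) → 5

== RESULT ==
h
4
4
6
8
8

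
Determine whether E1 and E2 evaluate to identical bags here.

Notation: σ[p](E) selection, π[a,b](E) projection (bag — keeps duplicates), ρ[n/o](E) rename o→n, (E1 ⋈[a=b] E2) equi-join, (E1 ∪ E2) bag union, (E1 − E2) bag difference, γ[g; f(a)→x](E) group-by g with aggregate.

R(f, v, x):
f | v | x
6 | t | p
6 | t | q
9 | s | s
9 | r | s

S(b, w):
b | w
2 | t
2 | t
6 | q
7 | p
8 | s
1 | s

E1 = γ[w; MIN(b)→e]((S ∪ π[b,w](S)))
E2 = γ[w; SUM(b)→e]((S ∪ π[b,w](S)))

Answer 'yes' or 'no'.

E1 per-node cardinality:
  S → 6
  S → 6
  π[b,w](S) → 6
  (S ∪ π[b,w](S)) → 12
  γ[w; MIN(b)→e]((S ∪ π[b,w](S))) → 4
E2 per-node cardinality:
  S → 6
  S → 6
  π[b,w](S) → 6
  (S ∪ π[b,w](S)) → 12
  γ[w; SUM(b)→e]((S ∪ π[b,w](S))) → 4

E1 result:
w | e
p | 7
q | 6
s | 1
t | 2
E2 result:
w | e
p | 14
q | 12
s | 18
t | 8
Witness: ('t', 8) appears 0× in E1 but 1× in E2.

no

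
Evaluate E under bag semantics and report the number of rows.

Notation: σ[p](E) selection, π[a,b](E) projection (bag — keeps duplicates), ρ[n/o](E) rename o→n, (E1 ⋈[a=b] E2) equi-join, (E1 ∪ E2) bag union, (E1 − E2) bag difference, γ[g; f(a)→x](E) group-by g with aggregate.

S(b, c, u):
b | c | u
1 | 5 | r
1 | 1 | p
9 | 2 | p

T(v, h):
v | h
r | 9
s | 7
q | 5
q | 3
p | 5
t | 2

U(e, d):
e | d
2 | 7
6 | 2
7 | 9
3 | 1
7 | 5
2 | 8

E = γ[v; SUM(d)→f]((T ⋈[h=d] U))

Subexpression sizes:
  T → 6
  U → 6
  (T ⋈[h=d] U) → 5
  γ[v; SUM(d)→f]((T ⋈[h=d] U)) → 5

|E| = 5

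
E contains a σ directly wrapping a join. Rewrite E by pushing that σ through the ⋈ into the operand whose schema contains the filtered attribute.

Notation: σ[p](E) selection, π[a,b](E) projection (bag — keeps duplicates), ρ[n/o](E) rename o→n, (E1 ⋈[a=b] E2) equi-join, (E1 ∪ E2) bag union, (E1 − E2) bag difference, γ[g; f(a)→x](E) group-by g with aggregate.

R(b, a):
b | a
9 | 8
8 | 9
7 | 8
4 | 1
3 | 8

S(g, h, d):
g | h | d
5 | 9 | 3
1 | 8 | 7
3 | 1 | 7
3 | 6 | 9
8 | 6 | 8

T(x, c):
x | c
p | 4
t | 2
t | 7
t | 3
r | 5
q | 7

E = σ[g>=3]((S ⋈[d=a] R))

σ filters on g, owned by the left side.
E' = (σ[g>=3](S) ⋈[d=a] R)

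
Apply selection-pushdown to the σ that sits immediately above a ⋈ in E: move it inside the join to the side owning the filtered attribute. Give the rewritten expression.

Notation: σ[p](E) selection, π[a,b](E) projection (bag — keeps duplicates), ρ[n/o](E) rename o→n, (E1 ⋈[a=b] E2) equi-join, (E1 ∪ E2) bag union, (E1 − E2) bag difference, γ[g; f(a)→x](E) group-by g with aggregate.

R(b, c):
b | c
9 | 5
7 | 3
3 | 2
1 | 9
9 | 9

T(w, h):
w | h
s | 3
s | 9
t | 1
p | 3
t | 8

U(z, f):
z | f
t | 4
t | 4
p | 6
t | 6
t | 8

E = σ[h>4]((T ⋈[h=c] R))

σ filters on h, owned by the left side.
E' = (σ[h>4](T) ⋈[h=c] R)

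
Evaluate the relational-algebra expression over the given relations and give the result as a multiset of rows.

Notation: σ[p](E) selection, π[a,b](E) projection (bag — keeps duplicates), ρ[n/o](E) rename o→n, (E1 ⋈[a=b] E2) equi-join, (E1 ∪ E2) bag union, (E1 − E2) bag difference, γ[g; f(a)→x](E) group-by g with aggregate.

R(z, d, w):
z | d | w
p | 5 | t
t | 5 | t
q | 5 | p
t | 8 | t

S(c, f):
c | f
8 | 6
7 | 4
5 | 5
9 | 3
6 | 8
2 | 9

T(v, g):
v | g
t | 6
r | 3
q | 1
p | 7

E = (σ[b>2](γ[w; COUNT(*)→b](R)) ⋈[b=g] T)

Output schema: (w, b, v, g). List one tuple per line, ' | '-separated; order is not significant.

Per-node cardinality:
  R → 4
  γ[w; COUNT(*)→b](R) → 2
  σ[b>2](γ[w; COUNT(*)→b](R)) → 1
  T → 4
  (σ[b>2](γ[w; COUNT(*)→b](R)) ⋈[b=g] T) → 1

== RESULT ==
w | b | v | g
t | 3 | r | 3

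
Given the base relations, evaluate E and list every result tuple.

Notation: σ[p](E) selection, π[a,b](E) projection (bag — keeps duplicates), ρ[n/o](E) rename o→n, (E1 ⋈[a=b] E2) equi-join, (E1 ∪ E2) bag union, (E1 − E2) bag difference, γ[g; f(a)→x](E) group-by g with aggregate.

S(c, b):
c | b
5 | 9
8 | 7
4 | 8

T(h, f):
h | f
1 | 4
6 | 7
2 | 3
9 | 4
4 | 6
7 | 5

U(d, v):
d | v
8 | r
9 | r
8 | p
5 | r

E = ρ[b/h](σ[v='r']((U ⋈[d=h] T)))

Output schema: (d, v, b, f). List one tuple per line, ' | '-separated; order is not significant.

Stepwise |·|:
  U → 4
  T → 6
  (U ⋈[d=h] T) → 1
  σ[v='r']((U ⋈[d=h] T)) → 1
  ρ[b/h](σ[v='r']((U ⋈[d=h] T))) → 1

== RESULT ==
d | v | b | f
9 | r | 9 | 4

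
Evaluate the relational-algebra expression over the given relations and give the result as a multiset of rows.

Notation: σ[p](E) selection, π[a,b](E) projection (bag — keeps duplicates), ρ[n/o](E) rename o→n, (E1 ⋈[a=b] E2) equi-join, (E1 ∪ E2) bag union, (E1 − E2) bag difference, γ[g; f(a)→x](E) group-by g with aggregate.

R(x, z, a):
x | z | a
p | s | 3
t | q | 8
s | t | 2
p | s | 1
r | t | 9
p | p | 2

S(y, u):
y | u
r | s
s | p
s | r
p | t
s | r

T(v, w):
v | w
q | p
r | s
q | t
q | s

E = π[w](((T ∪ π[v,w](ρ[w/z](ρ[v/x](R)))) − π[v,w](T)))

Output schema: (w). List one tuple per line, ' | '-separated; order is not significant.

Per-node cardinality:
  T → 4
  R → 6
  ρ[v/x](R) → 6
  ρ[w/z](ρ[v/x](R)) → 6
  π[v,w](ρ[w/z](ρ[v/x](R))) → 6
  (T ∪ π[v,w](ρ[w/z](ρ[v/x](R)))) → 10
  T → 4
  π[v,w](T) → 4
  ((T ∪ π[v,w](ρ[w/z](ρ[v/x](R)))) − π[v,w](T)) → 6
  π[w](((T ∪ π[v,w](ρ[w/z](ρ[v/x](R)))) − π[v,w](T))) → 6

== RESULT ==
w
p
q
s
s
t
t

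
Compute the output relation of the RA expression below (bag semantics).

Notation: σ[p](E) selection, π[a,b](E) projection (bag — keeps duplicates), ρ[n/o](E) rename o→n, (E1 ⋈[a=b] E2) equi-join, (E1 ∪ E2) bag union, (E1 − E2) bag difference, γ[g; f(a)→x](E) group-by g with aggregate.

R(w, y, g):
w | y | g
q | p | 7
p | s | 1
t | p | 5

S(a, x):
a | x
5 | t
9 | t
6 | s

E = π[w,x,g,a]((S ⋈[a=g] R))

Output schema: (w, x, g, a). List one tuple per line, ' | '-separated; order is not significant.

Per-node cardinality:
  S → 3
  R → 3
  (S ⋈[a=g] R) → 1
  π[w,x,g,a]((S ⋈[a=g] R)) → 1

== RESULT ==
w | x | g | a
t | t | 5 | 5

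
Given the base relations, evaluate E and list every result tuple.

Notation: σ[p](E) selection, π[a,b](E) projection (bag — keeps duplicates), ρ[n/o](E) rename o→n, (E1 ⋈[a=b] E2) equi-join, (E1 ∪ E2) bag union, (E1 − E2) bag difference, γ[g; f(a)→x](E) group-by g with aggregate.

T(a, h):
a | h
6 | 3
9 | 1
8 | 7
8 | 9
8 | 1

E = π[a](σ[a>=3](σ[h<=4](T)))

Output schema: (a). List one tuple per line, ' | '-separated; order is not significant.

Subexpression sizes:
  T → 5
  σ[h<=4](T) → 3
  σ[a>=3](σ[h<=4](T)) → 3
  π[a](σ[a>=3](σ[h<=4](T))) → 3

== RESULT ==
a
6
8
9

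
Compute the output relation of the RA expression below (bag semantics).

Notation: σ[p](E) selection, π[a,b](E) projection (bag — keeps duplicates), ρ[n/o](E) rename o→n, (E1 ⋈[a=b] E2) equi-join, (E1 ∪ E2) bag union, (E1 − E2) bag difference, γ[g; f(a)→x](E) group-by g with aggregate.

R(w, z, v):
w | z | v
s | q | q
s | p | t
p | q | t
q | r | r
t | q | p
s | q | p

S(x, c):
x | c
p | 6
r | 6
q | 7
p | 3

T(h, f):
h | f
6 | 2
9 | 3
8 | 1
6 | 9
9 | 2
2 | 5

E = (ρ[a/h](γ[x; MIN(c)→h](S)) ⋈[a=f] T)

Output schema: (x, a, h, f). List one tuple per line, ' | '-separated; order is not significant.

Per-node cardinality:
  S → 4
  γ[x; MIN(c)→h](S) → 3
  ρ[a/h](γ[x; MIN(c)→h](S)) → 3
  T → 6
  (ρ[a/h](γ[x; MIN(c)→h](S)) ⋈[a=f] T) → 1

== RESULT ==
x | a | h | f
p | 3 | 9 | 3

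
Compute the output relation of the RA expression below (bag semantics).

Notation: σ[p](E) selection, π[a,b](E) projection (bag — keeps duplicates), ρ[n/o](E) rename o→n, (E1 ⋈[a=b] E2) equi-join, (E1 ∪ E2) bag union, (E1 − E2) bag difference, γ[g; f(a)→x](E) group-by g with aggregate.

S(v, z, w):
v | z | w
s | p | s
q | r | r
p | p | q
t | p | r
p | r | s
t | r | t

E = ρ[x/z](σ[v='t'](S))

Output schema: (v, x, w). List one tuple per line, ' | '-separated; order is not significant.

Subexpression sizes:
  S → 6
  σ[v='t'](S) → 2
  ρ[x/z](σ[v='t'](S)) → 2

== RESULT ==
v | x | w
t | p | r
t | r | t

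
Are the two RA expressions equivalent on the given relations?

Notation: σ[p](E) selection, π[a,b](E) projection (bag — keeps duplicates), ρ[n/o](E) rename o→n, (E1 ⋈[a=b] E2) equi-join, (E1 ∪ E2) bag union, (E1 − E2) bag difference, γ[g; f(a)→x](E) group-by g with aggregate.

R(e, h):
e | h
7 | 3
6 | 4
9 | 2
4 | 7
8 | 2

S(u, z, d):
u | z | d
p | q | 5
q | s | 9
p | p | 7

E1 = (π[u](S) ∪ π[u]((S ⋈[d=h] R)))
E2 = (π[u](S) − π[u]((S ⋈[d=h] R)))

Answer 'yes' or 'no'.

E1 per-node cardinality:
  S → 3
  π[u](S) → 3
  S → 3
  R → 5
  (S ⋈[d=h] R) → 1
  π[u]((S ⋈[d=h] R)) → 1
  (π[u](S) ∪ π[u]((S ⋈[d=h] R))) → 4
E2 per-node cardinality:
  S → 3
  π[u](S) → 3
  S → 3
  R → 5
  (S ⋈[d=h] R) → 1
  π[u]((S ⋈[d=h] R)) → 1
  (π[u](S) − π[u]((S ⋈[d=h] R))) → 2

E1 result:
u
p
p
p
q
E2 result:
u
p
q
Witness: ('p',) appears 3× in E1 but 1× in E2.

no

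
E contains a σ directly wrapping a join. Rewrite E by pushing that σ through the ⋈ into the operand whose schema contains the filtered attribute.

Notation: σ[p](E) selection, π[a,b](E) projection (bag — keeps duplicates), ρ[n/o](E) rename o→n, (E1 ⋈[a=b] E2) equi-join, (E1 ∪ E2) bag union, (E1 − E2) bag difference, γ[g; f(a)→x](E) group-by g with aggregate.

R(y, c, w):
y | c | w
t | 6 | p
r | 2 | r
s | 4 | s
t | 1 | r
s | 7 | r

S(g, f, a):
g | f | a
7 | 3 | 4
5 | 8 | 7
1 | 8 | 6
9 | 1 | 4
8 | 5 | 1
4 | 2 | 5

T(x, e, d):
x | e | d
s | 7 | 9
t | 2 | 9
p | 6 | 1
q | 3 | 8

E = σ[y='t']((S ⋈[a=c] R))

σ filters on y, owned by the right side.
E' = (S ⋈[a=c] σ[y='t'](R))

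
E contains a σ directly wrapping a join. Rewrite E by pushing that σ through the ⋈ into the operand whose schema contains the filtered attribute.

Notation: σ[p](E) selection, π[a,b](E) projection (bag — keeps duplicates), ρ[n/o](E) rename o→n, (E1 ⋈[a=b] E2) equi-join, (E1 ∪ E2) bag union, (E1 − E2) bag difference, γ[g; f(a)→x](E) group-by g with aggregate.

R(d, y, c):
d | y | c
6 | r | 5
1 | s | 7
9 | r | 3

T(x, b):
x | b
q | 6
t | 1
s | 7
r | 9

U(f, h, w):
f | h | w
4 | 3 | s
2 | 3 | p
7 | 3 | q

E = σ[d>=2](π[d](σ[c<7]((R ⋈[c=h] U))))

σ filters on c, owned by the left side.
E' = σ[d>=2](π[d]((σ[c<7](R) ⋈[c=h] U)))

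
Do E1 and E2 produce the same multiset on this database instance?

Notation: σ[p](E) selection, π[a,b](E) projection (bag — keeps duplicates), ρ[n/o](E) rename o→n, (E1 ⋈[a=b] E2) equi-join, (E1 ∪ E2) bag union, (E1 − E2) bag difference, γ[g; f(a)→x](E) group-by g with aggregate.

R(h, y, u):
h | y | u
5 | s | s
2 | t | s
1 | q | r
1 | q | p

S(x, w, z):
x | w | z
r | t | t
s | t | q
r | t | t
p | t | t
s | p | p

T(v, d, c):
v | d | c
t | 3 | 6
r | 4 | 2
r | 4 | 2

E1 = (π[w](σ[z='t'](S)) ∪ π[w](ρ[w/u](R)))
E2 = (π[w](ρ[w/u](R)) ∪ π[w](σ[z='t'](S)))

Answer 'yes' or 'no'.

E1 per-node cardinality:
  S → 5
  σ[z='t'](S) → 3
  π[w](σ[z='t'](S)) → 3
  R → 4
  ρ[w/u](R) → 4
  π[w](ρ[w/u](R)) → 4
  (π[w](σ[z='t'](S)) ∪ π[w](ρ[w/u](R))) → 7
E2 per-node cardinality:
  R → 4
  ρ[w/u](R) → 4
  π[w](ρ[w/u](R)) → 4
  S → 5
  σ[z='t'](S) → 3
  π[w](σ[z='t'](S)) → 3
  (π[w](ρ[w/u](R)) ∪ π[w](σ[z='t'](S))) → 7

E1 and E2 produce the same multiset:
w
p
r
s
s
t
t
t

yes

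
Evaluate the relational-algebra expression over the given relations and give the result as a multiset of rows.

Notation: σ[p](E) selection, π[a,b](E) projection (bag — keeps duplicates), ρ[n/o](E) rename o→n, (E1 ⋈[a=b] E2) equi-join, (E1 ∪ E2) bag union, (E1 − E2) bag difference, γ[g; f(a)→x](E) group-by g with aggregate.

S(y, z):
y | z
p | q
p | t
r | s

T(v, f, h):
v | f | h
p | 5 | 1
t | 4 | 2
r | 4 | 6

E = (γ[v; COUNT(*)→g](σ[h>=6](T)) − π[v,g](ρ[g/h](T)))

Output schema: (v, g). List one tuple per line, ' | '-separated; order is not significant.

Stepwise |·|:
  T → 3
  σ[h>=6](T) → 1
  γ[v; COUNT(*)→g](σ[h>=6](T)) → 1
  T → 3
  ρ[g/h](T) → 3
  π[v,g](ρ[g/h](T)) → 3
  (γ[v; COUNT(*)→g](σ[h>=6](T)) − π[v,g](ρ[g/h](T))) → 1

== RESULT ==
v | g
r | 1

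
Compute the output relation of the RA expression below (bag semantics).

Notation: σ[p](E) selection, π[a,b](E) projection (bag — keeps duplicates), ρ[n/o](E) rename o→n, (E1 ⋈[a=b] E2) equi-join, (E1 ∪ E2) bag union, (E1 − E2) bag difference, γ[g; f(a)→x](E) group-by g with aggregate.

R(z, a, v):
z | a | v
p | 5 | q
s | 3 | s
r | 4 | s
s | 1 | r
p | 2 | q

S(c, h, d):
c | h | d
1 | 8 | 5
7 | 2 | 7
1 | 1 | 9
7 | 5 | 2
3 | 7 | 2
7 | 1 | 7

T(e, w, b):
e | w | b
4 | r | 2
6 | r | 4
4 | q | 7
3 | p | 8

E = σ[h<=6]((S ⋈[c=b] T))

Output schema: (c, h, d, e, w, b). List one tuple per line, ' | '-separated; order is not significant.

Per-node cardinality:
  S → 6
  T → 4
  (S ⋈[c=b] T) → 3
  σ[h<=6]((S ⋈[c=b] T)) → 3

== RESULT ==
c | h | d | e | w | b
7 | 1 | 7 | 4 | q | 7
7 | 2 | 7 | 4 | q | 7
7 | 5 | 2 | 4 | q | 7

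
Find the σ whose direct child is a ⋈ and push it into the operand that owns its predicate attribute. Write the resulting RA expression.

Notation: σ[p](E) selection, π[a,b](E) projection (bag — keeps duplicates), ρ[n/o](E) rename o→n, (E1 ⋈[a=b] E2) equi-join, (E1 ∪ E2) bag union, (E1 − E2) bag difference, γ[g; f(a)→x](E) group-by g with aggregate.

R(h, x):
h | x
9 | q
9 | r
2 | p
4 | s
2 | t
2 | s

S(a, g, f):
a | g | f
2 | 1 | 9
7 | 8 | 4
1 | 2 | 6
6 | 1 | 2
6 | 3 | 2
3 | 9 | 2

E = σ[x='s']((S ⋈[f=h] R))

σ filters on x, owned by the right side.
E' = (S ⋈[f=h] σ[x='s'](R))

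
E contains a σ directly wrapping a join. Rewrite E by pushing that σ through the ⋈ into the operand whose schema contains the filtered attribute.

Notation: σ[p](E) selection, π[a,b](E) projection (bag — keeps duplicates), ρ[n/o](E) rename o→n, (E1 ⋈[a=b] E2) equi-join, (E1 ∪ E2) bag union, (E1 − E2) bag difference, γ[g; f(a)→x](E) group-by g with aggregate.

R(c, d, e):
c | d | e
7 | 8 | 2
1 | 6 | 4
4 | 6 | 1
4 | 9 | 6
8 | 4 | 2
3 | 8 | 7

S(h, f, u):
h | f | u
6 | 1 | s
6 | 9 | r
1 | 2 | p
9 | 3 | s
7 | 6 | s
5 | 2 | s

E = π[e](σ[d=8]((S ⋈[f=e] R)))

σ filters on d, owned by the right side.
E' = π[e]((S ⋈[f=e] σ[d=8](R)))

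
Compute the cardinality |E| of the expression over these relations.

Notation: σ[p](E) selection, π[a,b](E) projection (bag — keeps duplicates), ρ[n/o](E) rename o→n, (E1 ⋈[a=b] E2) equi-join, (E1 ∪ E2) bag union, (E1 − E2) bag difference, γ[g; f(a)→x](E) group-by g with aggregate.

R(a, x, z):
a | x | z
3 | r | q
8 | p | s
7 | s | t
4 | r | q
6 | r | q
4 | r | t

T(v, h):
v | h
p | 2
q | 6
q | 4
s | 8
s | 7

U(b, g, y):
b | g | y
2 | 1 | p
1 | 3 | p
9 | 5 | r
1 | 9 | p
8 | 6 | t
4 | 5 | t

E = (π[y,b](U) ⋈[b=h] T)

Stepwise |·|:
  U → 6
  π[y,b](U) → 6
  T → 5
  (π[y,b](U) ⋈[b=h] T) → 3

|E| = 3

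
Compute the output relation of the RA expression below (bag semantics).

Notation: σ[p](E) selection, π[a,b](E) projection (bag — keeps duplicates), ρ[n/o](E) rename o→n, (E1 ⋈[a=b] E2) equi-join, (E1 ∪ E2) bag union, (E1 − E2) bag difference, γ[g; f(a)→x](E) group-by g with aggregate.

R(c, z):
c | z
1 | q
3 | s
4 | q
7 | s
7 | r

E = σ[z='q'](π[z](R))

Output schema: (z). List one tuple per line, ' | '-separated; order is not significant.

Per-node cardinality:
  R → 5
  π[z](R) → 5
  σ[z='q'](π[z](R)) → 2

== RESULT ==
z
q
q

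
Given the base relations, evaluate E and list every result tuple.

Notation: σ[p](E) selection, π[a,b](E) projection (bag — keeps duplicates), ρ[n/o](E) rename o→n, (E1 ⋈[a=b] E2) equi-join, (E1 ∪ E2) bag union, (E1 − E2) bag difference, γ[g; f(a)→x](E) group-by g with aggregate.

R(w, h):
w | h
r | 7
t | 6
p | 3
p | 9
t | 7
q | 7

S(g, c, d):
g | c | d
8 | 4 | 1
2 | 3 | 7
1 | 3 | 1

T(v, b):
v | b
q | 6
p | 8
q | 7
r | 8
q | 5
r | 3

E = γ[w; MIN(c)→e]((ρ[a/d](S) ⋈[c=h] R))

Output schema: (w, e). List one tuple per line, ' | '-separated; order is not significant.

Per-node cardinality:
  S → 3
  ρ[a/d](S) → 3
  R → 6
  (ρ[a/d](S) ⋈[c=h] R) → 2
  γ[w; MIN(c)→e]((ρ[a/d](S) ⋈[c=h] R)) → 1

== RESULT ==
w | e
p | 3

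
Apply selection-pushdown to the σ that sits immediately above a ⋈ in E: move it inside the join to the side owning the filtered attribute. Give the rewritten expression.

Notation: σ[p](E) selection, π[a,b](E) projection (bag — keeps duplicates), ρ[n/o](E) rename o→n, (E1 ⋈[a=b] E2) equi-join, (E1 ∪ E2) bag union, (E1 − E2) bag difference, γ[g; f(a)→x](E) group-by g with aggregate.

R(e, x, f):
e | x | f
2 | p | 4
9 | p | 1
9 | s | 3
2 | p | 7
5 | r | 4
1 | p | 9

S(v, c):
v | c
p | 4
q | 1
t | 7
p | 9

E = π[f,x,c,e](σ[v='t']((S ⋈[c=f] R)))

σ filters on v, owned by the left side.
E' = π[f,x,c,e]((σ[v='t'](S) ⋈[c=f] R))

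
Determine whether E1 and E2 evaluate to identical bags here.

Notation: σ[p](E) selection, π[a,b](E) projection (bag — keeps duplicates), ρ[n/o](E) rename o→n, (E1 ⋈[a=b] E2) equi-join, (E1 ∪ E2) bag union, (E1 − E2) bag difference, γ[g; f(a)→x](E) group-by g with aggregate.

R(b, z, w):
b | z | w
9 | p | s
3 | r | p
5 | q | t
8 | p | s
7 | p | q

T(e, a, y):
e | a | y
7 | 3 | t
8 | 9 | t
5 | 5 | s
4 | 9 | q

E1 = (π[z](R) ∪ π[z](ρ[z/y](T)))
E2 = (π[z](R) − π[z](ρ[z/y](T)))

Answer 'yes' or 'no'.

E1 row counts bottom-up:
  R → 5
  π[z](R) → 5
  T → 4
  ρ[z/y](T) → 4
  π[z](ρ[z/y](T)) → 4
  (π[z](R) ∪ π[z](ρ[z/y](T))) → 9
E2 row counts bottom-up:
  R → 5
  π[z](R) → 5
  T → 4
  ρ[z/y](T) → 4
  π[z](ρ[z/y](T)) → 4
  (π[z](R) − π[z](ρ[z/y](T))) → 4

E1 result:
z
p
p
p
q
q
r
s
t
t
E2 result:
z
p
p
p
r
Witness: ('t',) appears 2× in E1 but 0× in E2.

no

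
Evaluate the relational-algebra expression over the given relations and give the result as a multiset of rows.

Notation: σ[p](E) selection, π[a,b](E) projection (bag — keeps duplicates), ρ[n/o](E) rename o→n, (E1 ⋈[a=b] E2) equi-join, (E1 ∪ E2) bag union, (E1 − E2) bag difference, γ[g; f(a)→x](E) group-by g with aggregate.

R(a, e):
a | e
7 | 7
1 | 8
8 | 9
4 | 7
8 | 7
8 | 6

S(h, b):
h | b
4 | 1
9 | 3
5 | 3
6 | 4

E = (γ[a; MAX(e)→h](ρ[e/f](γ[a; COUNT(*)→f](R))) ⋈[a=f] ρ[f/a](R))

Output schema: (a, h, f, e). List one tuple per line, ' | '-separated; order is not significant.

Row counts bottom-up:
  R → 6
  γ[a; COUNT(*)→f](R) → 4
  ρ[e/f](γ[a; COUNT(*)→f](R)) → 4
  γ[a; MAX(e)→h](ρ[e/f](γ[a; COUNT(*)→f](R))) → 4
  R → 6
  ρ[f/a](R) → 6
  (γ[a; MAX(e)→h](ρ[e/f](γ[a; COUNT(*)→f](R))) ⋈[a=f] ρ[f/a](R)) → 6

== RESULT ==
a | h | f | e
1 | 1 | 1 | 8
4 | 1 | 4 | 7
7 | 1 | 7 | 7
8 | 3 | 8 | 6
8 | 3 | 8 | 7
8 | 3 | 8 | 9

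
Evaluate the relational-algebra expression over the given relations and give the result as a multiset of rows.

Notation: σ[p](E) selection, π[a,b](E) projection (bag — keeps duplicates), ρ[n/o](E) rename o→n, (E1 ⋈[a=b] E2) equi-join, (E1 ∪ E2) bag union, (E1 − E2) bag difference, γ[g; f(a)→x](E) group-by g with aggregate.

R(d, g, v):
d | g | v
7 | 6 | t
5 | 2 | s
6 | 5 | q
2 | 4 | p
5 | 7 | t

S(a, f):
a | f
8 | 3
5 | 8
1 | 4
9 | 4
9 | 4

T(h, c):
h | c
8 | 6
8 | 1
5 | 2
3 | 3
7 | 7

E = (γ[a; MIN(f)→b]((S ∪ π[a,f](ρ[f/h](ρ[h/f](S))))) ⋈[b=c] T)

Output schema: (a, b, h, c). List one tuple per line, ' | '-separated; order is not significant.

Per-node cardinality:
  S → 5
  S → 5
  ρ[h/f](S) → 5
  ρ[f/h](ρ[h/f](S)) → 5
  π[a,f](ρ[f/h](ρ[h/f](S))) → 5
  (S ∪ π[a,f](ρ[f/h](ρ[h/f](S)))) → 10
  γ[a; MIN(f)→b]((S ∪ π[a,f](ρ[f/h](ρ[h/f](S))))) → 4
  T → 5
  (γ[a; MIN(f)→b]((S ∪ π[a,f](ρ[f/h](ρ[h/f](S))))) ⋈[b=c] T) → 1

== RESULT ==
a | b | h | c
8 | 3 | 3 | 3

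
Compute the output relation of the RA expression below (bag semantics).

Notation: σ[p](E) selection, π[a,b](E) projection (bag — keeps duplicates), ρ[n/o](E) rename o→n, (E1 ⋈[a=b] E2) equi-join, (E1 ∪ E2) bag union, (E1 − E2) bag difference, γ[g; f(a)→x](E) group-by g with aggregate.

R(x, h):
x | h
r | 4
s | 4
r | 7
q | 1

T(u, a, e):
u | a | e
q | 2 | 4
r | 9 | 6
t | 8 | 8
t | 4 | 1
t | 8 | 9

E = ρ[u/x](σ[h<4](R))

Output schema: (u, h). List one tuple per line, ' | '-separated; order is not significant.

Subexpression sizes:
  R → 4
  σ[h<4](R) → 1
  ρ[u/x](σ[h<4](R)) → 1

== RESULT ==
u | h
q | 1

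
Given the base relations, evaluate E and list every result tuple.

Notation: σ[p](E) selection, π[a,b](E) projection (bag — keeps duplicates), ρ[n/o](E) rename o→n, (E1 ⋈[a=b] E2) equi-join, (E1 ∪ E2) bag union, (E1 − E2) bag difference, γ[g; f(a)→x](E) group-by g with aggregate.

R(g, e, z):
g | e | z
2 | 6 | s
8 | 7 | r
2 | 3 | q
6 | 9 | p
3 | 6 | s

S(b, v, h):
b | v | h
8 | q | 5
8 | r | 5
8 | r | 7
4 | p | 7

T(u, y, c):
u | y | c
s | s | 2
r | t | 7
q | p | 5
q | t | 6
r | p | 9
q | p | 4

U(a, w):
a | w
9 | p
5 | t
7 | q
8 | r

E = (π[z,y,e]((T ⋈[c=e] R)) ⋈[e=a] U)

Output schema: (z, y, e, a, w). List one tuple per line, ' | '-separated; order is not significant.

Stepwise |·|:
  T → 6
  R → 5
  (T ⋈[c=e] R) → 4
  π[z,y,e]((T ⋈[c=e] R)) → 4
  U → 4
  (π[z,y,e]((T ⋈[c=e] R)) ⋈[e=a] U) → 2

== RESULT ==
z | y | e | a | w
p | p | 9 | 9 | p
r | t | 7 | 7 | q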